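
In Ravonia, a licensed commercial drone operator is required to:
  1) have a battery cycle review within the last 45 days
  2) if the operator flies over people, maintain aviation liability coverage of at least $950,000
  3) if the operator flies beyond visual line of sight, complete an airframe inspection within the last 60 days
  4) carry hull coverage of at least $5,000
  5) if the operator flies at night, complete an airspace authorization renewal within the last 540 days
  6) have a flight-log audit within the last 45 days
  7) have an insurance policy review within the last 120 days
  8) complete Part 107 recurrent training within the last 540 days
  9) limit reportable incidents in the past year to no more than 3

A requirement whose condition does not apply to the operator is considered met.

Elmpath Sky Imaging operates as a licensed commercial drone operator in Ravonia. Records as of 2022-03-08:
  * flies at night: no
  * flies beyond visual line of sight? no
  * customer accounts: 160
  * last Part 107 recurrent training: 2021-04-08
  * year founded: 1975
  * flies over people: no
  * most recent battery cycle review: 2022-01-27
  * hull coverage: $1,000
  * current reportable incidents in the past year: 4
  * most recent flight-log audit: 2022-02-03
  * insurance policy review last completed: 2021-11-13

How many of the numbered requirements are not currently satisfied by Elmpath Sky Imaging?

1. battery cycle review 40 days ago vs limit 45 → met
2. condition 'flies over people' does not hold → requirement n/a → met
3. condition 'flies beyond visual line of sight' does not hold → requirement n/a → met
4. hull coverage $1,000 < $5,000 → not met
5. condition 'flies at night' does not hold → requirement n/a → met
6. flight-log audit 33 days ago vs limit 45 → met
7. insurance policy review 115 days ago vs limit 120 → met
8. Part 107 recurrent training 334 days ago vs limit 540 → met
9. reportable incidents in the past year 4 > 3 → not met
Not met: 2 of 9

2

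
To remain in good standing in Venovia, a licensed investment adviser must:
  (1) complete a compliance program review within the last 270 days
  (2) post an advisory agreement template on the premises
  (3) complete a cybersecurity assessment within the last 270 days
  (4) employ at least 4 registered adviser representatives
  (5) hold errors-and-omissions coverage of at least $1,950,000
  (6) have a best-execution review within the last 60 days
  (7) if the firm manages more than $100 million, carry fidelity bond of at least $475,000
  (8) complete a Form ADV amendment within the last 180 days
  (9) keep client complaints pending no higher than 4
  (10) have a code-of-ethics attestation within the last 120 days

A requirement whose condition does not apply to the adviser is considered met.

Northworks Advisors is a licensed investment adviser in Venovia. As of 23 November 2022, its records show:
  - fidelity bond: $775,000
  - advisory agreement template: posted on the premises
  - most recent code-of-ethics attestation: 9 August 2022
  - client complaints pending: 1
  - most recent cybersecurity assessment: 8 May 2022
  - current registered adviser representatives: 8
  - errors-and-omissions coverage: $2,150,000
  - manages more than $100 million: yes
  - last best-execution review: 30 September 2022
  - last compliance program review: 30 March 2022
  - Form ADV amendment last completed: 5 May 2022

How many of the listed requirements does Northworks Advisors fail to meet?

1

1. compliance program review 238 days ago vs limit 270 → met
2. advisory agreement template present → met
3. cybersecurity assessment 199 days ago vs limit 270 → met
4. registered adviser representatives 8 ≥ 4 → met
5. errors-and-omissions coverage $2,150,000 ≥ $1,950,000 → met
6. best-execution review 54 days ago vs limit 60 → met
7. condition 'manages more than $100 million' holds; fidelity bond $775,000 ≥ $475,000 → met
8. Form ADV amendment 202 days ago vs limit 180 → not met
9. client complaints pending 1 ≤ 4 → met
10. code-of-ethics attestation 106 days ago vs limit 120 → met
Not met: 1 of 10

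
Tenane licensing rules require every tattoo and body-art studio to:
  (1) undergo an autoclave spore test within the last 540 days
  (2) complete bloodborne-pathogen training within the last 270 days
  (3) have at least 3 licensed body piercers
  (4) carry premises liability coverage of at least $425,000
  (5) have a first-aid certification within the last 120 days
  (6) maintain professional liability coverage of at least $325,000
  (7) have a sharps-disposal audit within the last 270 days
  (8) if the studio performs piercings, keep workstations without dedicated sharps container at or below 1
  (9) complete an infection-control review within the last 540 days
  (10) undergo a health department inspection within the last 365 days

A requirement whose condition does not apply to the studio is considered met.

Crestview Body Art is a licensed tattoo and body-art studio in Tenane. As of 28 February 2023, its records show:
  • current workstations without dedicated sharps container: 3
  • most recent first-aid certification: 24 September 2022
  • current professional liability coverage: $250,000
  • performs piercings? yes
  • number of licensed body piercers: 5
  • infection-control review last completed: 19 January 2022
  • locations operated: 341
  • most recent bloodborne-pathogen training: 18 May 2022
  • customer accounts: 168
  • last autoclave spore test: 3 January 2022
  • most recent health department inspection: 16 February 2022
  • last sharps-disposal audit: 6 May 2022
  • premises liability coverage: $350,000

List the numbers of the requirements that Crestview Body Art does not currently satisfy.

1. autoclave spore test 421 days ago vs limit 540 → met
2. bloodborne-pathogen training 286 days ago vs limit 270 → not met
3. licensed body piercers 5 ≥ 3 → met
4. premises liability coverage $350,000 < $425,000 → not met
5. first-aid certification 157 days ago vs limit 120 → not met
6. professional liability coverage $250,000 < $325,000 → not met
7. sharps-disposal audit 298 days ago vs limit 270 → not met
8. condition 'performs piercings' holds; workstations without dedicated sharps container 3 > 1 → not met
9. infection-control review 405 days ago vs limit 540 → met
10. health department inspection 377 days ago vs limit 365 → not met
Not met: 2, 4, 5, 6, 7, 8, 10

2, 4, 5, 6, 7, 8, 10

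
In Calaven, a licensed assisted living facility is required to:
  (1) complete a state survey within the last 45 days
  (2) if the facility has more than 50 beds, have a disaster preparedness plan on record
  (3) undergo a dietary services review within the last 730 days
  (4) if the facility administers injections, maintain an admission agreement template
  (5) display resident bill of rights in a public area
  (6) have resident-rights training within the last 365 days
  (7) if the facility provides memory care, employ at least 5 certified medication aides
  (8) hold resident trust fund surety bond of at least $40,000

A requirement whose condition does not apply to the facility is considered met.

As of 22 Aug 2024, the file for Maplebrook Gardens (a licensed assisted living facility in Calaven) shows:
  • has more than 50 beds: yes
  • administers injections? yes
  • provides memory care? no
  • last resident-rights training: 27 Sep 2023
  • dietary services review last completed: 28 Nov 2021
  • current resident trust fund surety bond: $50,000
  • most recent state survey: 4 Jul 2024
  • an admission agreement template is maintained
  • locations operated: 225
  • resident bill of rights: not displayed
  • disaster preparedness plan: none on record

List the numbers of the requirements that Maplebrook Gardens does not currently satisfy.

1. state survey 49 days ago vs limit 45 → not met
2. condition 'has more than 50 beds' holds; disaster preparedness plan absent → not met
3. dietary services review 998 days ago vs limit 730 → not met
4. condition 'administers injections' holds; admission agreement template present → met
5. resident bill of rights absent → not met
6. resident-rights training 330 days ago vs limit 365 → met
7. condition 'provides memory care' does not hold → requirement n/a → met
8. resident trust fund surety bond $50,000 ≥ $40,000 → met
Not met: 1, 2, 3, 5

1, 2, 3, 5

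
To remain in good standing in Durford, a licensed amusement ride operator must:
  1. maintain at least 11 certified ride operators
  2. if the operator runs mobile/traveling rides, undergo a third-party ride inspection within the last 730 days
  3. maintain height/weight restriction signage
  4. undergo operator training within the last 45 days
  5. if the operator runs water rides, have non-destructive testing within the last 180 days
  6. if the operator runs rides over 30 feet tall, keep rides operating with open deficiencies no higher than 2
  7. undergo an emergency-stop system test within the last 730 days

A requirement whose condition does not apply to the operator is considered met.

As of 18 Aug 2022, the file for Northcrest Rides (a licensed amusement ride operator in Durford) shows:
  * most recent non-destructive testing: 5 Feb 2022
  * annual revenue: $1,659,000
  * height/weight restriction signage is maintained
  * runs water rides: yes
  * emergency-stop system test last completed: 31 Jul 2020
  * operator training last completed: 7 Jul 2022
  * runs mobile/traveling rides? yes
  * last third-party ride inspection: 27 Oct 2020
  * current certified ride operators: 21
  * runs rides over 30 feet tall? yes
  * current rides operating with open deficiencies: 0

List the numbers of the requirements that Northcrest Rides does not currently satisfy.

1. certified ride operators 21 ≥ 11 → met
2. condition 'runs mobile/traveling rides' holds; third-party ride inspection 660 days ago vs limit 730 → met
3. height/weight restriction signage present → met
4. operator training 42 days ago vs limit 45 → met
5. condition 'runs water rides' holds; non-destructive testing 194 days ago vs limit 180 → not met
6. condition 'runs rides over 30 feet tall' holds; rides operating with open deficiencies 0 ≤ 2 → met
7. emergency-stop system test 748 days ago vs limit 730 → not met
Not met: 5, 7

5, 7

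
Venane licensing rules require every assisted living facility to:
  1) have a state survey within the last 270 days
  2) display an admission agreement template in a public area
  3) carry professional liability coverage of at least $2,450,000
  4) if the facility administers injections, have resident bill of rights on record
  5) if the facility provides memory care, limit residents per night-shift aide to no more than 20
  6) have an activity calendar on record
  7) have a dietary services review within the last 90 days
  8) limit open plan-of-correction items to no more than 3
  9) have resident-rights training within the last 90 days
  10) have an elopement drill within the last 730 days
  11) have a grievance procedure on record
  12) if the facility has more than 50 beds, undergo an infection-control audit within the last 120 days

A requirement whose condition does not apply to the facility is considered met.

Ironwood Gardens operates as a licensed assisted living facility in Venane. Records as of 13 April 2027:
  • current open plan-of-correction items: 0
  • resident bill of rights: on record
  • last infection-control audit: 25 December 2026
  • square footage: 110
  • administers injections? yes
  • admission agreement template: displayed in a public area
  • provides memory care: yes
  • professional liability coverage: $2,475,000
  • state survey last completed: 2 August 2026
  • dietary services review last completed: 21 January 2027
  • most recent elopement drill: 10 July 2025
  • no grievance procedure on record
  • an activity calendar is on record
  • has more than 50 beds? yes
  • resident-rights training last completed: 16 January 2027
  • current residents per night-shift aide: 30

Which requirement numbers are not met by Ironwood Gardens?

5, 11

1. state survey 254 days ago vs limit 270 → met
2. admission agreement template present → met
3. professional liability coverage $2,475,000 ≥ $2,450,000 → met
4. condition 'administers injections' holds; resident bill of rights present → met
5. condition 'provides memory care' holds; residents per night-shift aide 30 > 20 → not met
6. activity calendar present → met
7. dietary services review 82 days ago vs limit 90 → met
8. open plan-of-correction items 0 ≤ 3 → met
9. resident-rights training 87 days ago vs limit 90 → met
10. elopement drill 642 days ago vs limit 730 → met
11. grievance procedure absent → not met
12. condition 'has more than 50 beds' holds; infection-control audit 109 days ago vs limit 120 → met
Not met: 5, 11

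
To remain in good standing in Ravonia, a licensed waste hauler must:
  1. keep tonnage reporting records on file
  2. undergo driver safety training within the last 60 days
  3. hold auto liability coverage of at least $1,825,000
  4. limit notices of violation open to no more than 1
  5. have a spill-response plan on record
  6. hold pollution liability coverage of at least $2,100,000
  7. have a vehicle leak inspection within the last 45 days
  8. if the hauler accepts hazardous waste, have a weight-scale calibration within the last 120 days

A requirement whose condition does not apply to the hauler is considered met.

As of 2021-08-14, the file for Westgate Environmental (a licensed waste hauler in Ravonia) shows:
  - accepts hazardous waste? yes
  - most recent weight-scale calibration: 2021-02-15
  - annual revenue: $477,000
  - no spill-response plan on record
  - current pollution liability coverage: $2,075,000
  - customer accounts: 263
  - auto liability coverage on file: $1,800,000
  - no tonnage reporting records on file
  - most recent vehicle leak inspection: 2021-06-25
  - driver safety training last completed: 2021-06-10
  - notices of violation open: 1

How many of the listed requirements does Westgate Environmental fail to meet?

7

1. tonnage reporting records absent → not met
2. driver safety training 65 days ago vs limit 60 → not met
3. auto liability coverage $1,800,000 < $1,825,000 → not met
4. notices of violation open 1 ≤ 1 → met
5. spill-response plan absent → not met
6. pollution liability coverage $2,075,000 < $2,100,000 → not met
7. vehicle leak inspection 50 days ago vs limit 45 → not met
8. condition 'accepts hazardous waste' holds; weight-scale calibration 180 days ago vs limit 120 → not met
Not met: 7 of 8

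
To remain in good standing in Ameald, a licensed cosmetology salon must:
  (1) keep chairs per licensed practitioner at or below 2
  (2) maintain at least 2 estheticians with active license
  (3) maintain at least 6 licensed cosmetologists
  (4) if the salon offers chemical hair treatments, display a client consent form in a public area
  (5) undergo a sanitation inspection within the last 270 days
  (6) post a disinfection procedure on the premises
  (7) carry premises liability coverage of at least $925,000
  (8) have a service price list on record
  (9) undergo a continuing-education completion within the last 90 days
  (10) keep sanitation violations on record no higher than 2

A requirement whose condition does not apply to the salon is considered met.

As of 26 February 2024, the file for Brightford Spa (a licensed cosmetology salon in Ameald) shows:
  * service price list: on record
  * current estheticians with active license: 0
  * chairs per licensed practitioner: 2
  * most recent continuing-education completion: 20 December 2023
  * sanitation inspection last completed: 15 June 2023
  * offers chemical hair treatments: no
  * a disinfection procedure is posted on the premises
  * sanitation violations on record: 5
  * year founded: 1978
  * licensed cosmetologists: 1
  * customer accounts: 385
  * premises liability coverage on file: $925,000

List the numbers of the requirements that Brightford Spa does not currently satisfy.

1. chairs per licensed practitioner 2 ≤ 2 → met
2. estheticians with active license 0 < 2 → not met
3. licensed cosmetologists 1 < 6 → not met
4. condition 'offers chemical hair treatments' does not hold → requirement n/a → met
5. sanitation inspection 256 days ago vs limit 270 → met
6. disinfection procedure present → met
7. premises liability coverage $925,000 ≥ $925,000 → met
8. service price list present → met
9. continuing-education completion 68 days ago vs limit 90 → met
10. sanitation violations on record 5 > 2 → not met
Not met: 2, 3, 10

2, 3, 10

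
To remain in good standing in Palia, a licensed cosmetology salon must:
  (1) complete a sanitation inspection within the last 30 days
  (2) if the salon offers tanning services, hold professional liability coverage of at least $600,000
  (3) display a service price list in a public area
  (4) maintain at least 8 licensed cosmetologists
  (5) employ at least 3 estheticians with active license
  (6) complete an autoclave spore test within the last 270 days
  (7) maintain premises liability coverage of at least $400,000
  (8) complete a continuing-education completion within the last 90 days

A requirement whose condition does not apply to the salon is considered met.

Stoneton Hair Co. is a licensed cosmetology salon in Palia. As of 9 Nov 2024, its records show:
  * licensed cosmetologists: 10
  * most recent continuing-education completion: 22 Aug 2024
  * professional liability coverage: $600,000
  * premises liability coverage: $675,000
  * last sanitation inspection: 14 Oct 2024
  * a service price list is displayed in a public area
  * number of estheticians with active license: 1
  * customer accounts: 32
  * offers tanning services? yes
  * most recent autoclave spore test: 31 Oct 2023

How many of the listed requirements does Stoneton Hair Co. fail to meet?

2

1. sanitation inspection 26 days ago vs limit 30 → met
2. condition 'offers tanning services' holds; professional liability coverage $600,000 ≥ $600,000 → met
3. service price list present → met
4. licensed cosmetologists 10 ≥ 8 → met
5. estheticians with active license 1 < 3 → not met
6. autoclave spore test 375 days ago vs limit 270 → not met
7. premises liability coverage $675,000 ≥ $400,000 → met
8. continuing-education completion 79 days ago vs limit 90 → met
Not met: 2 of 8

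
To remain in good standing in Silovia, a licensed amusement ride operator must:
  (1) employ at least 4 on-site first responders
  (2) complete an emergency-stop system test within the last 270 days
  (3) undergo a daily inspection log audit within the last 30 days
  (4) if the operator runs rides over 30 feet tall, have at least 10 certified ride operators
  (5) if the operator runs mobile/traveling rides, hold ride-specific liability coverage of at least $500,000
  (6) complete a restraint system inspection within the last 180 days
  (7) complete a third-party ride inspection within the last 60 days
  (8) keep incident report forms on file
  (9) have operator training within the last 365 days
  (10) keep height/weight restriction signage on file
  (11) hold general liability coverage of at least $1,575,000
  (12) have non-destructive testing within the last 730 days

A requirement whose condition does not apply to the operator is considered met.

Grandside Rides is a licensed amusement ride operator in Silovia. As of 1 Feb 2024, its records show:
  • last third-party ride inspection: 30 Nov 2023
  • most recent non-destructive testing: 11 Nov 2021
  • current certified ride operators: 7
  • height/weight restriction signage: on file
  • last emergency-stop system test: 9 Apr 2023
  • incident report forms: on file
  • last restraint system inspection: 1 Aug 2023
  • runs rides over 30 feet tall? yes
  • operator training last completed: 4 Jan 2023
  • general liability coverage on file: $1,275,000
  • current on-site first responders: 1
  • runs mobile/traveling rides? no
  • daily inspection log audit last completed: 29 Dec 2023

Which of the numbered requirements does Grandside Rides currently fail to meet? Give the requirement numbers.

1, 2, 3, 4, 6, 7, 9, 11, 12

1. on-site first responders 1 < 4 → not met
2. emergency-stop system test 298 days ago vs limit 270 → not met
3. daily inspection log audit 34 days ago vs limit 30 → not met
4. condition 'runs rides over 30 feet tall' holds; certified ride operators 7 < 10 → not met
5. condition 'runs mobile/traveling rides' does not hold → requirement n/a → met
6. restraint system inspection 184 days ago vs limit 180 → not met
7. third-party ride inspection 63 days ago vs limit 60 → not met
8. incident report forms present → met
9. operator training 393 days ago vs limit 365 → not met
10. height/weight restriction signage present → met
11. general liability coverage $1,275,000 < $1,575,000 → not met
12. non-destructive testing 812 days ago vs limit 730 → not met
Not met: 1, 2, 3, 4, 6, 7, 9, 11, 12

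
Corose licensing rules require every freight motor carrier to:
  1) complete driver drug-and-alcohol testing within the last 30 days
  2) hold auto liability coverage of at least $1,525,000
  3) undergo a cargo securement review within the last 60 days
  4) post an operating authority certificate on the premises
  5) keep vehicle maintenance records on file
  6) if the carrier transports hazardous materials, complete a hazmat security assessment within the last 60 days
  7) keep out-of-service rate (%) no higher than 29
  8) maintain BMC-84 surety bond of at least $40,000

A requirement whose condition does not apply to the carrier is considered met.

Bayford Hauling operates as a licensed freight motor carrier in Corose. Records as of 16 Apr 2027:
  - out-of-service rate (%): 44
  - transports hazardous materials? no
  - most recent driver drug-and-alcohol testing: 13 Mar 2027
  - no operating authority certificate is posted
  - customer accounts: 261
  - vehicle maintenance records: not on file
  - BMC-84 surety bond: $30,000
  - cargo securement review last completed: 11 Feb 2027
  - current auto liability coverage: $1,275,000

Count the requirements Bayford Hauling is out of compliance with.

7

1. driver drug-and-alcohol testing 34 days ago vs limit 30 → not met
2. auto liability coverage $1,275,000 < $1,525,000 → not met
3. cargo securement review 64 days ago vs limit 60 → not met
4. operating authority certificate absent → not met
5. vehicle maintenance records absent → not met
6. condition 'transports hazardous materials' does not hold → requirement n/a → met
7. out-of-service rate (%) 44 > 29 → not met
8. BMC-84 surety bond $30,000 < $40,000 → not met
Not met: 7 of 8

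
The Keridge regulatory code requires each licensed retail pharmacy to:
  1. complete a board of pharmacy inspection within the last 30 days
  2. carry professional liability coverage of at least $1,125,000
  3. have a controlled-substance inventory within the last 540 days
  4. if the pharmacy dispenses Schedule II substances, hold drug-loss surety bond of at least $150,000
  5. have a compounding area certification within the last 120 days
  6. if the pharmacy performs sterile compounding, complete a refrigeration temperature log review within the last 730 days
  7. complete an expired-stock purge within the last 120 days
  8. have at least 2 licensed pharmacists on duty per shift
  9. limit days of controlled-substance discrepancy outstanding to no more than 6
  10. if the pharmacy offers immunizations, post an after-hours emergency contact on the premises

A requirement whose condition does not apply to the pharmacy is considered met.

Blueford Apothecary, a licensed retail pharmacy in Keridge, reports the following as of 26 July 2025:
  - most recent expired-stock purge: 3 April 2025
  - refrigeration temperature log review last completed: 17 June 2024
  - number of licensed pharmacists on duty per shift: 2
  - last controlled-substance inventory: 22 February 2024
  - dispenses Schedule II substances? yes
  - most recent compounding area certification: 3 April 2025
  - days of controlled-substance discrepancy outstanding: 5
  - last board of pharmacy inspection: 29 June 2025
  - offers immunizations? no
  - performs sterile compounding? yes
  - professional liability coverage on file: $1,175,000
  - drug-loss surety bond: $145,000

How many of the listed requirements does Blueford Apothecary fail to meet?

1

1. board of pharmacy inspection 27 days ago vs limit 30 → met
2. professional liability coverage $1,175,000 ≥ $1,125,000 → met
3. controlled-substance inventory 520 days ago vs limit 540 → met
4. condition 'dispenses Schedule II substances' holds; drug-loss surety bond $145,000 < $150,000 → not met
5. compounding area certification 114 days ago vs limit 120 → met
6. condition 'performs sterile compounding' holds; refrigeration temperature log review 404 days ago vs limit 730 → met
7. expired-stock purge 114 days ago vs limit 120 → met
8. licensed pharmacists on duty per shift 2 ≥ 2 → met
9. days of controlled-substance discrepancy outstanding 5 ≤ 6 → met
10. condition 'offers immunizations' does not hold → requirement n/a → met
Not met: 1 of 10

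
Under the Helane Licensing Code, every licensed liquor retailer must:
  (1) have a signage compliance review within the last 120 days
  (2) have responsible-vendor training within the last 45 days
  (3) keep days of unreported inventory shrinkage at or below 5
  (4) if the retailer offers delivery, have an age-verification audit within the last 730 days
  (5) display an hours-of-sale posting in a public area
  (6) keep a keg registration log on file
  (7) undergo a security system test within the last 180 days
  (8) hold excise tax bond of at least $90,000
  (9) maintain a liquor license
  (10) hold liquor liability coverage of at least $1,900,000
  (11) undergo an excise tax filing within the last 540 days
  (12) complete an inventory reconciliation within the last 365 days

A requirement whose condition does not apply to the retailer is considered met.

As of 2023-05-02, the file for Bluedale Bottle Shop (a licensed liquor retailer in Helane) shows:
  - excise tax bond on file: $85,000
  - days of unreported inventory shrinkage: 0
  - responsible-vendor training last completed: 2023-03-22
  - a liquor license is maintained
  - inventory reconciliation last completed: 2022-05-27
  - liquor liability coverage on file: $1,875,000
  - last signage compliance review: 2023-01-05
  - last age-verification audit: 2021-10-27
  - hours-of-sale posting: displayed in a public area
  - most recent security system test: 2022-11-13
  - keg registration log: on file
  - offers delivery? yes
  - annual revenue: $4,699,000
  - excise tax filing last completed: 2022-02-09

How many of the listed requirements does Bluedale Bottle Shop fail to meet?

1. signage compliance review 117 days ago vs limit 120 → met
2. responsible-vendor training 41 days ago vs limit 45 → met
3. days of unreported inventory shrinkage 0 ≤ 5 → met
4. condition 'offers delivery' holds; age-verification audit 552 days ago vs limit 730 → met
5. hours-of-sale posting present → met
6. keg registration log present → met
7. security system test 170 days ago vs limit 180 → met
8. excise tax bond $85,000 < $90,000 → not met
9. liquor license present → met
10. liquor liability coverage $1,875,000 < $1,900,000 → not met
11. excise tax filing 447 days ago vs limit 540 → met
12. inventory reconciliation 340 days ago vs limit 365 → met
Not met: 2 of 12

2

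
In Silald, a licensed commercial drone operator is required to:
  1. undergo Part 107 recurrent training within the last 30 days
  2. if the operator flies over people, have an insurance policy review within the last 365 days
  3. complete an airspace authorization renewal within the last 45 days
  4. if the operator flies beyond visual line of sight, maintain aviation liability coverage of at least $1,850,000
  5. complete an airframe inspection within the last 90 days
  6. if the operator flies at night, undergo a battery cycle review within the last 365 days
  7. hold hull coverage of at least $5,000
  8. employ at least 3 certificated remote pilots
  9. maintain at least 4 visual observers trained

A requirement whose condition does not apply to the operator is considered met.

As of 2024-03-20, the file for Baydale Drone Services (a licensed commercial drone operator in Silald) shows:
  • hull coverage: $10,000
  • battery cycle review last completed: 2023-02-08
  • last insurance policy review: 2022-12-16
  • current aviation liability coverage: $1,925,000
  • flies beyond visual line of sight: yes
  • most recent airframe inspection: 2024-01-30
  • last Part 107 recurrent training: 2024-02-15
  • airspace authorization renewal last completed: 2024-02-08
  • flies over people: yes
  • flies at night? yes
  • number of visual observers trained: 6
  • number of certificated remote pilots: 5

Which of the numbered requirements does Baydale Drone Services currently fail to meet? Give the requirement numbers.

1, 2, 6

1. Part 107 recurrent training 34 days ago vs limit 30 → not met
2. condition 'flies over people' holds; insurance policy review 460 days ago vs limit 365 → not met
3. airspace authorization renewal 41 days ago vs limit 45 → met
4. condition 'flies beyond visual line of sight' holds; aviation liability coverage $1,925,000 ≥ $1,850,000 → met
5. airframe inspection 50 days ago vs limit 90 → met
6. condition 'flies at night' holds; battery cycle review 406 days ago vs limit 365 → not met
7. hull coverage $10,000 ≥ $5,000 → met
8. certificated remote pilots 5 ≥ 3 → met
9. visual observers trained 6 ≥ 4 → met
Not met: 1, 2, 6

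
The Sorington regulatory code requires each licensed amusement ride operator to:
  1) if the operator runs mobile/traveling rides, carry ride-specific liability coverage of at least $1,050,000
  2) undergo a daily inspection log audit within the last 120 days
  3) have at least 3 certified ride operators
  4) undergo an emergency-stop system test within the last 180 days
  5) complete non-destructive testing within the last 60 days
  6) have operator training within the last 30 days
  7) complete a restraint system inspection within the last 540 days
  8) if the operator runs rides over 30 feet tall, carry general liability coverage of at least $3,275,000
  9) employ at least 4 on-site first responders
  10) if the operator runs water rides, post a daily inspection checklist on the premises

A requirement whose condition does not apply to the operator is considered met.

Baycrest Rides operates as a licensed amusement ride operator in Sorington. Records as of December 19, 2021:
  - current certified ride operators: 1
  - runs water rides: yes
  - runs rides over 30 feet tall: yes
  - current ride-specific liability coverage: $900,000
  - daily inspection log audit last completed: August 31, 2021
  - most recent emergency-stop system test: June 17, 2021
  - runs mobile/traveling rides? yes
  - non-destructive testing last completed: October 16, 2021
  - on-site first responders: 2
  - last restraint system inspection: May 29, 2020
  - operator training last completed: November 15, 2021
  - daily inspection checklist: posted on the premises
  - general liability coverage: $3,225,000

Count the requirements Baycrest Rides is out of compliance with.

1. condition 'runs mobile/traveling rides' holds; ride-specific liability coverage $900,000 < $1,050,000 → not met
2. daily inspection log audit 110 days ago vs limit 120 → met
3. certified ride operators 1 < 3 → not met
4. emergency-stop system test 185 days ago vs limit 180 → not met
5. non-destructive testing 64 days ago vs limit 60 → not met
6. operator training 34 days ago vs limit 30 → not met
7. restraint system inspection 569 days ago vs limit 540 → not met
8. condition 'runs rides over 30 feet tall' holds; general liability coverage $3,225,000 < $3,275,000 → not met
9. on-site first responders 2 < 4 → not met
10. condition 'runs water rides' holds; daily inspection checklist present → met
Not met: 8 of 10

8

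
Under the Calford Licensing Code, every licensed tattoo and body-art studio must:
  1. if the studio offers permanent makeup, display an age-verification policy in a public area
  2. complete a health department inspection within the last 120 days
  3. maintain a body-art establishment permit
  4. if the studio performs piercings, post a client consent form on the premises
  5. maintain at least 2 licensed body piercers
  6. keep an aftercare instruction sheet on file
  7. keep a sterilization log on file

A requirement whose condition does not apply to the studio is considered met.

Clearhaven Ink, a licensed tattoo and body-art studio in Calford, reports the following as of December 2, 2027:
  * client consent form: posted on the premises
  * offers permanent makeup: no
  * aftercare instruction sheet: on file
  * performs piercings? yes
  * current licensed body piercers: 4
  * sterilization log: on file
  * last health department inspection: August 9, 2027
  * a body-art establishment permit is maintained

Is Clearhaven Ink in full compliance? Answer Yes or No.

Yes

1. condition 'offers permanent makeup' does not hold → requirement n/a → met
2. health department inspection 115 days ago vs limit 120 → met
3. body-art establishment permit present → met
4. condition 'performs piercings' holds; client consent form present → met
5. licensed body piercers 4 ≥ 2 → met
6. aftercare instruction sheet present → met
7. sterilization log present → met
All met.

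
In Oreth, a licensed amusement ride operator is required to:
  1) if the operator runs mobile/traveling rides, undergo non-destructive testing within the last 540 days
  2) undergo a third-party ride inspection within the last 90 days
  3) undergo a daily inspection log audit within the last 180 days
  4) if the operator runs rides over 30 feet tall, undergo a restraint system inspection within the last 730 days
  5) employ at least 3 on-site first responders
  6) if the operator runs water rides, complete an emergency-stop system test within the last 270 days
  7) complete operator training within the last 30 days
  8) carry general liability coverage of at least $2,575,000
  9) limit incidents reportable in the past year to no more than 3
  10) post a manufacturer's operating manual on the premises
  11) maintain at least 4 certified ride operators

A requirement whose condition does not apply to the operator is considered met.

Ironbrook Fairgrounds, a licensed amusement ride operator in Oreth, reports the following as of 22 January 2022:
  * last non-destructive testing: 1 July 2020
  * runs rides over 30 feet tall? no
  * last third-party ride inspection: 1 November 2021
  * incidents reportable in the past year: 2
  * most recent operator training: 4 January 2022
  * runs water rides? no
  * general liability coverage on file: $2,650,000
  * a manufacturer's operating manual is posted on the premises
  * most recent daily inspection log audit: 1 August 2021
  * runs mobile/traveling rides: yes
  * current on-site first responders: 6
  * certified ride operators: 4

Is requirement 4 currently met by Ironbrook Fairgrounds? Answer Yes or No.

4. condition 'runs rides over 30 feet tall' does not hold → requirement n/a → met

Yes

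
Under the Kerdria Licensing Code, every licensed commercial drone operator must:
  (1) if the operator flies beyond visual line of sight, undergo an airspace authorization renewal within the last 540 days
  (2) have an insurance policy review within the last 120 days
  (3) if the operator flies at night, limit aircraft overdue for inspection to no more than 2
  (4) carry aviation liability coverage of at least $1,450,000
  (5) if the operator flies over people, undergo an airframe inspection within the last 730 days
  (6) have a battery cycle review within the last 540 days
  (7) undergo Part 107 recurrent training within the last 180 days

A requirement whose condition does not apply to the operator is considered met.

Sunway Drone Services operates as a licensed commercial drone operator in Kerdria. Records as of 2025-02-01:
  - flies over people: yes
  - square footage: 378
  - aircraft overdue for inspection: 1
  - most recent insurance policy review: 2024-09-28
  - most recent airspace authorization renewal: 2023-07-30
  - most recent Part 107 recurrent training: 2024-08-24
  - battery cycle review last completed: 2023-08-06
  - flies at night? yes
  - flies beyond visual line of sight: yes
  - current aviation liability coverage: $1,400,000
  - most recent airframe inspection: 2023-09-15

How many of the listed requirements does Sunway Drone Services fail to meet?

1. condition 'flies beyond visual line of sight' holds; airspace authorization renewal 552 days ago vs limit 540 → not met
2. insurance policy review 126 days ago vs limit 120 → not met
3. condition 'flies at night' holds; aircraft overdue for inspection 1 ≤ 2 → met
4. aviation liability coverage $1,400,000 < $1,450,000 → not met
5. condition 'flies over people' holds; airframe inspection 505 days ago vs limit 730 → met
6. battery cycle review 545 days ago vs limit 540 → not met
7. Part 107 recurrent training 161 days ago vs limit 180 → met
Not met: 4 of 7

4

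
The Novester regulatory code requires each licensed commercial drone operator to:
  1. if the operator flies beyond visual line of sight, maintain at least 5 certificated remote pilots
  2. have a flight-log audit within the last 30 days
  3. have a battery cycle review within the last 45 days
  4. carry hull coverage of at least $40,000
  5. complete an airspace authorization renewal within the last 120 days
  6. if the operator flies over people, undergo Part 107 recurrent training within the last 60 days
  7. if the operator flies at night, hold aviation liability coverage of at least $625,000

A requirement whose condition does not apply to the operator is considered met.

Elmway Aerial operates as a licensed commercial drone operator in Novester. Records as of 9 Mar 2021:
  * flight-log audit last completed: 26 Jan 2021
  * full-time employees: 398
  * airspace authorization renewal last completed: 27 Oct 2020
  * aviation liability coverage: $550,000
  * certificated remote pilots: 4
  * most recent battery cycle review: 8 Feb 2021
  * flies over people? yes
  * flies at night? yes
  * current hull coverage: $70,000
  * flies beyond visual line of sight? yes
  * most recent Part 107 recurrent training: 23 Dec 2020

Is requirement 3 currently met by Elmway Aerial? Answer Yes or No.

Yes

3. battery cycle review 29 days ago vs limit 45 → met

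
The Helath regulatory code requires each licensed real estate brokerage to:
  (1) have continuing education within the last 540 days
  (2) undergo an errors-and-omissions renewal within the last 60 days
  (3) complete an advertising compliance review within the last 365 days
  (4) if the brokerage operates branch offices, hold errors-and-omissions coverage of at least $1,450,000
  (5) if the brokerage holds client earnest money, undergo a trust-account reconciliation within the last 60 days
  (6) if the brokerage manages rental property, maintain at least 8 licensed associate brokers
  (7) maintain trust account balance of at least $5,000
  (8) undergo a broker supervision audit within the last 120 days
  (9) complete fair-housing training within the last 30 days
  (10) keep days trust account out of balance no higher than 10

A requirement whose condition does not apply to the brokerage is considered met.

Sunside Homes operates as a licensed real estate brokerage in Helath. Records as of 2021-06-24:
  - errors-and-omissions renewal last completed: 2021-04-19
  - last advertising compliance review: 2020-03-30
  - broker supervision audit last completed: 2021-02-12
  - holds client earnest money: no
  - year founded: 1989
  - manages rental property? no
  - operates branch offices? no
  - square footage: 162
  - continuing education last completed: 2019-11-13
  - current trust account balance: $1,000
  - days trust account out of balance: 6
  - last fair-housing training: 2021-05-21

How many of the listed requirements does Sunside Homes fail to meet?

1. continuing education 589 days ago vs limit 540 → not met
2. errors-and-omissions renewal 66 days ago vs limit 60 → not met
3. advertising compliance review 451 days ago vs limit 365 → not met
4. condition 'operates branch offices' does not hold → requirement n/a → met
5. condition 'holds client earnest money' does not hold → requirement n/a → met
6. condition 'manages rental property' does not hold → requirement n/a → met
7. trust account balance $1,000 < $5,000 → not met
8. broker supervision audit 132 days ago vs limit 120 → not met
9. fair-housing training 34 days ago vs limit 30 → not met
10. days trust account out of balance 6 ≤ 10 → met
Not met: 6 of 10

6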